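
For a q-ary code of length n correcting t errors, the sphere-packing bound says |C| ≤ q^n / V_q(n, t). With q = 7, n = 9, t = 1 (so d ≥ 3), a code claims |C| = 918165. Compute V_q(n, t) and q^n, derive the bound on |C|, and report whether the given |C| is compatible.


V_q(n, t) = 55, q^n = 40353607, Hamming bound = 733701, |C| = 918165 > bound (violated).

Step 1: Compute V_q(n, t) = Σ_{j=0}^1 C(n, j) (q−1)^j.
  j = 0: C(9,0)·(6)^0 = 1·1 = 1.
  j = 1: C(9,1)·(6)^1 = 9·6 = 54.
  V_q(n, t) = 1 + 54 = 55.
Step 2: q^n = 7^9 = 40353607.
Step 3: Hamming bound ⌊q^n / V_q(n,t)⌋ = ⌊40353607/55⌋ = 733701.
Step 4: Compare |C| = 918165 to 733701: violated.
The claimed |C| lies above the Hamming bound, so no 7-ary code of length 9 with d ≥ 3 can have 918165 codewords.


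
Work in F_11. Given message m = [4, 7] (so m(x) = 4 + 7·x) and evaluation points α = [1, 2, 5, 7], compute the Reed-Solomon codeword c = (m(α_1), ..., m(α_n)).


c = [0, 7, 6, 9]

Message polynomial: m(x) = 4 + 7·x (mod 11).
For each evaluation point α_i, compute m(α_i) mod 11:
  α_1 = 1: Horner steps 7 → 0, so m(1) = 0.
  α_2 = 2: Horner steps 7 → 7, so m(2) = 7.
  α_3 = 5: Horner steps 7 → 6, so m(5) = 6.
  α_4 = 7: Horner steps 7 → 9, so m(7) = 9.
Codeword c = [0, 7, 6, 9] ∈ F_11^4.


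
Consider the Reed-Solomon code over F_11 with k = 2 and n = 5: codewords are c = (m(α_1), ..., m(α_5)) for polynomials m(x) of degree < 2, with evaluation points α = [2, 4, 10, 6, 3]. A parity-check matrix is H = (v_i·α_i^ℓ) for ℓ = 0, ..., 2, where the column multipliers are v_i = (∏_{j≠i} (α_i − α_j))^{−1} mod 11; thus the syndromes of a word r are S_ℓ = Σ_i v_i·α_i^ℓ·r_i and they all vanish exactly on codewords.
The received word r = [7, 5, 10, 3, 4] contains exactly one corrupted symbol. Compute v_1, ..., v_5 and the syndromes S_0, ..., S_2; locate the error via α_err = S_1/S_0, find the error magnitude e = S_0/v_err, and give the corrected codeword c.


S = (9, 5, 4), error at position 5, error magnitude e = 9, c = [7, 5, 10, 3, 6].

Step 1: column multipliers v_i = (∏_{j≠i}(α_i − α_j))^{−1} mod 11.
  i = 1 (α = 2): (2−4)(2−10)(2−6)(2−3) = (−2)·(−8)·(−4)·(−1) = 64 ≡ 9, so v_1 = 9^{−1} = 5 (mod 11).
  i = 2 (α = 4): (4−2)(4−10)(4−6)(4−3) = 2·(−6)·(−2)·1 = 24 ≡ 2, so v_2 = 2^{−1} = 6 (mod 11).
  i = 3 (α = 10): (10−2)(10−4)(10−6)(10−3) = 8·6·4·7 = 1344 ≡ 2, so v_3 = 2^{−1} = 6 (mod 11).
  i = 4 (α = 6): (6−2)(6−4)(6−10)(6−3) = 4·2·(−4)·3 = −96 ≡ 3, so v_4 = 3^{−1} = 4 (mod 11).
  i = 5 (α = 3): (3−2)(3−4)(3−10)(3−6) = 1·(−1)·(−7)·(−3) = −21 ≡ 1, so v_5 = 1^{−1} = 1 (mod 11).
  v = [5, 6, 6, 4, 1].
Step 2: syndromes of r = [7, 5, 10, 3, 4] (all sums mod 11).
  S_0 = Σ v_i r_i = 5·7 + 6·5 + 6·10 + 4·3 + 1·4 = 141 ≡ 9.
  S_1 = Σ v_i α_i r_i = 5·2·7 + 6·4·5 + 6·10·10 + 4·6·3 + 1·3·4 = 874 ≡ 5.
  α_i^2 mod 11 = [4, 5, 1, 3, 9].
  S_2 = Σ v_i α_i^2 r_i = 5·4·7 + 6·5·5 + 6·1·10 + 4·3·3 + 1·9·4 = 422 ≡ 4.
  S = (9, 5, 4) ≠ 0, so r is not a codeword (an error is present).
Step 3: locate the error. For a single error e at position i, S_ℓ = v_i·e·α_i^ℓ, so α_err = S_1/S_0.
  S_0^{−1} = 9^{−1} = 5 (mod 11), so α_err = 5·5 = 25 ≡ 3 = α_5. Error position i = 5.
  Consistency check: S_2/S_1 = 4·9 = 36 ≡ 3 = α_err ✓ (single-error assumption holds).
Step 4: error magnitude e = S_0/v_5 = S_0·∏_{j≠5}(α_5 − α_j) = 9·1 = 9 ≡ 9 (mod 11).
Step 5: correct position 5: c_5 = r_5 − e = 4 − 9 ≡ 6 (mod 11). Hence c = [7, 5, 10, 3, 6].
  Check: interpolating c through the α_i gives m(x) = 9 + 10·x (degree < 2) with m(α_i) = c_i for every i, so c is indeed a codeword.


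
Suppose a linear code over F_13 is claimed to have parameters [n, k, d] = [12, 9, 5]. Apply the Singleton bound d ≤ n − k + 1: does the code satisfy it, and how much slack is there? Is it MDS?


Singleton RHS = n − k + 1 = 4, slack = -1, bound violated (no such code; not MDS).

Singleton bound: d ≤ n − k + 1.
Here n = 12, k = 9, so n − k + 1 = 4.
Given d = 5, check d ≤ 4: NO.
Slack = (n − k + 1) − d = -1.
The slack is negative: d = 5 exceeds n − k + 1 = 4 by 1, so the Singleton bound is violated and no linear [12, 9, 5]_13 code can exist. In particular it is not MDS (MDS requires d = n − k + 1 exactly).
Description: the claimed parameters are [12, 9, 5]_13; such a code would be impossible (violates the Singleton bound).


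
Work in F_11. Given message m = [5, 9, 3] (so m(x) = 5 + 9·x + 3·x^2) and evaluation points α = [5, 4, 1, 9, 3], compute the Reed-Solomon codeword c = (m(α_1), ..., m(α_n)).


c = [4, 1, 6, 10, 4]

Message polynomial: m(x) = 5 + 9·x + 3·x^2 (mod 11).
For each evaluation point α_i, compute m(α_i) mod 11:
  α_1 = 5: Horner steps 3 → 2 → 4, so m(5) = 4.
  α_2 = 4: Horner steps 3 → 10 → 1, so m(4) = 1.
  α_3 = 1: Horner steps 3 → 1 → 6, so m(1) = 6.
  α_4 = 9: Horner steps 3 → 3 → 10, so m(9) = 10.
  α_5 = 3: Horner steps 3 → 7 → 4, so m(3) = 4.
Codeword c = [4, 1, 6, 10, 4] ∈ F_11^5.


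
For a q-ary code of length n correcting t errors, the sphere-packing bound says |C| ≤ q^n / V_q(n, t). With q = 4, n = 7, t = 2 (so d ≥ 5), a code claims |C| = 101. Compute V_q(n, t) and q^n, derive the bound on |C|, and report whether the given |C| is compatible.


V_q(n, t) = 211, q^n = 16384, Hamming bound = 77, |C| = 101 > bound (violated).

Step 1: Compute V_q(n, t) = Σ_{j=0}^2 C(n, j) (q−1)^j.
  j = 0: C(7,0)·(3)^0 = 1·1 = 1.
  j = 1: C(7,1)·(3)^1 = 7·3 = 21.
  j = 2: C(7,2)·(3)^2 = 21·9 = 189.
  V_q(n, t) = 1 + 21 + 189 = 211.
Step 2: q^n = 4^7 = 16384.
Step 3: Hamming bound ⌊q^n / V_q(n,t)⌋ = ⌊16384/211⌋ = 77.
Step 4: Compare |C| = 101 to 77: violated.
The claimed |C| lies above the Hamming bound, so no 4-ary code of length 7 with d ≥ 5 can have 101 codewords.


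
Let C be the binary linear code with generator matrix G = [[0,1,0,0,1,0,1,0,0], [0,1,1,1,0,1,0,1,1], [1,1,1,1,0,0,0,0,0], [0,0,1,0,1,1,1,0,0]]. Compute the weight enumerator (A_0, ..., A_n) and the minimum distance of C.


Weight distribution: A_0 = 1, A_3 = 4, A_4 = 3, A_5 = 2, A_6 = 4, A_7 = 2. Minimum distance d = 3.

Enumerate all 2^4 = 16 messages m ∈ F_2^4.
For each, compute codeword c = mG in F_2^9, then tally its weight.
  m = 0000 → c = 000000000, weight = 0.
  m = 1000 → c = 010010100, weight = 3.
  m = 0100 → c = 011101011, weight = 6.
  m = 1100 → c = 001111111, weight = 7.
  m = 0010 → c = 111100000, weight = 4.
  m = 1010 → c = 101110100, weight = 5.
  m = 0110 → c = 100001011, weight = 4.
  m = 1110 → c = 110011111, weight = 7.
  m = 0001 → c = 001011100, weight = 4.
  m = 1001 → c = 011001000, weight = 3.
  m = 0101 → c = 010110111, weight = 6.
  m = 1101 → c = 000100011, weight = 3.
  m = 0011 → c = 110111100, weight = 6.
  m = 1011 → c = 100101000, weight = 3.
  m = 0111 → c = 101010111, weight = 6.
  m = 1111 → c = 111000011, weight = 5.
Tally weights:
  weight 0: 1 codewords.
  weight 3: 4 codewords.
  weight 4: 3 codewords.
  weight 5: 2 codewords.
  weight 6: 4 codewords.
  weight 7: 2 codewords.
Minimum distance d = smallest w > 0 with A_w > 0 = 3.
Sanity: Σ A_w = 16 = 2^4 = 16 ✓.


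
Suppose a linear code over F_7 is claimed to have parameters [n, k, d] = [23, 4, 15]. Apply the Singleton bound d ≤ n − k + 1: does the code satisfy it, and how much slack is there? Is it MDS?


Singleton RHS = n − k + 1 = 20, slack = 5, bound satisfied, not MDS.

Singleton bound: d ≤ n − k + 1.
Here n = 23, k = 4, so n − k + 1 = 20.
Given d = 15, check d ≤ 20: YES.
Slack = (n − k + 1) − d = 5.
The code is NOT MDS (slack = 5 > 0).
Description: the claimed parameters are [23, 4, 15]_7; such a code would be non-MDS.


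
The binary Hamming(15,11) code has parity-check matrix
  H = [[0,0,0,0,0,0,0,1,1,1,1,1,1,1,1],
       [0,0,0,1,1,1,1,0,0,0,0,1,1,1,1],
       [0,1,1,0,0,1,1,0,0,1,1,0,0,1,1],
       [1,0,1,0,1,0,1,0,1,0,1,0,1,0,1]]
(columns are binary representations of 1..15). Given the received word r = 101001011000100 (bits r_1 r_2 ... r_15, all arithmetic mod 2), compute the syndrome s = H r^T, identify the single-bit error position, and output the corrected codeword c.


s = (1, 0, 0, 0)^T, error position = 8, corrected codeword c = 101001001000100

Compute s = H r^T mod 2 one row at a time:
  s_1 = 1 + 1 + 0 + 0 + 0 + 1 + 0 + 0 = 3 ≡ 1 (mod 2).
  s_2 = 0 + 0 + 1 + 0 + 0 + 1 + 0 + 0 = 2 ≡ 0 (mod 2).
  s_3 = 0 + 1 + 1 + 0 + 0 + 0 + 0 + 0 = 2 ≡ 0 (mod 2).
  s_4 = 1 + 1 + 0 + 0 + 1 + 0 + 1 + 0 = 4 ≡ 0 (mod 2).
s = (1, 0, 0, 0)^T — this equals column 8 of H (binary 1000), so error is at position 8.
Correct: flip bit 8 of r = 101001011000100 to get c = 101001001000100.


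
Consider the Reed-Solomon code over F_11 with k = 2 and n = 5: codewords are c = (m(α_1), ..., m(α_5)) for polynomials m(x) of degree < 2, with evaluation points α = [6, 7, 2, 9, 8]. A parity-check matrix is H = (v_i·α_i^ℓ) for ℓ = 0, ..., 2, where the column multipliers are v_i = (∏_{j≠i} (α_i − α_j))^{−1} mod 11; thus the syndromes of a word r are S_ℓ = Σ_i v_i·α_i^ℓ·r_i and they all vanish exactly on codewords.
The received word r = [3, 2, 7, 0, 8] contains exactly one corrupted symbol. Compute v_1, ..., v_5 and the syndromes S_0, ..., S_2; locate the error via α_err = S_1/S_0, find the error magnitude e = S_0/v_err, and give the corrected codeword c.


S = (4, 10, 3), error at position 5, error magnitude e = 7, c = [3, 2, 7, 0, 1].

Step 1: column multipliers v_i = (∏_{j≠i}(α_i − α_j))^{−1} mod 11.
  i = 1 (α = 6): (6−7)(6−2)(6−9)(6−8) = (−1)·4·(−3)·(−2) = −24 ≡ 9, so v_1 = 9^{−1} = 5 (mod 11).
  i = 2 (α = 7): (7−6)(7−2)(7−9)(7−8) = 1·5·(−2)·(−1) = 10 ≡ 10, so v_2 = 10^{−1} = 10 (mod 11).
  i = 3 (α = 2): (2−6)(2−7)(2−9)(2−8) = (−4)·(−5)·(−7)·(−6) = 840 ≡ 4, so v_3 = 4^{−1} = 3 (mod 11).
  i = 4 (α = 9): (9−6)(9−7)(9−2)(9−8) = 3·2·7·1 = 42 ≡ 9, so v_4 = 9^{−1} = 5 (mod 11).
  i = 5 (α = 8): (8−6)(8−7)(8−2)(8−9) = 2·1·6·(−1) = −12 ≡ 10, so v_5 = 10^{−1} = 10 (mod 11).
  v = [5, 10, 3, 5, 10].
Step 2: syndromes of r = [3, 2, 7, 0, 8] (all sums mod 11).
  S_0 = Σ v_i r_i = 5·3 + 10·2 + 3·7 + 5·0 + 10·8 = 136 ≡ 4.
  S_1 = Σ v_i α_i r_i = 5·6·3 + 10·7·2 + 3·2·7 + 5·9·0 + 10·8·8 = 912 ≡ 10.
  α_i^2 mod 11 = [3, 5, 4, 4, 9].
  S_2 = Σ v_i α_i^2 r_i = 5·3·3 + 10·5·2 + 3·4·7 + 5·4·0 + 10·9·8 = 949 ≡ 3.
  S = (4, 10, 3) ≠ 0, so r is not a codeword (an error is present).
Step 3: locate the error. For a single error e at position i, S_ℓ = v_i·e·α_i^ℓ, so α_err = S_1/S_0.
  S_0^{−1} = 4^{−1} = 3 (mod 11), so α_err = 10·3 = 30 ≡ 8 = α_5. Error position i = 5.
  Consistency check: S_2/S_1 = 3·10 = 30 ≡ 8 = α_err ✓ (single-error assumption holds).
Step 4: error magnitude e = S_0/v_5 = S_0·∏_{j≠5}(α_5 − α_j) = 4·10 = 40 ≡ 7 (mod 11).
Step 5: correct position 5: c_5 = r_5 − e = 8 − 7 ≡ 1 (mod 11). Hence c = [3, 2, 7, 0, 1].
  Check: interpolating c through the α_i gives m(x) = 9 + 10·x (degree < 2) with m(α_i) = c_i for every i, so c is indeed a codeword.


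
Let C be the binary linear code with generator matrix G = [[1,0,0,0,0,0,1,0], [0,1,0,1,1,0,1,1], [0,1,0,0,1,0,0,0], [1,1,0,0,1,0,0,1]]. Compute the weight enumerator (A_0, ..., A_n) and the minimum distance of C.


Weight distribution: A_0 = 1, A_1 = 1, A_2 = 4, A_3 = 4, A_4 = 3, A_5 = 3. Minimum distance d = 1.

Enumerate all 2^4 = 16 messages m ∈ F_2^4.
For each, compute codeword c = mG in F_2^8, then tally its weight.
  m = 0000 → c = 00000000, weight = 0.
  m = 1000 → c = 10000010, weight = 2.
  m = 0100 → c = 01011011, weight = 5.
  m = 1100 → c = 11011001, weight = 5.
  m = 0010 → c = 01001000, weight = 2.
  m = 1010 → c = 11001010, weight = 4.
  m = 0110 → c = 00010011, weight = 3.
  m = 1110 → c = 10010001, weight = 3.
  m = 0001 → c = 11001001, weight = 4.
  m = 1001 → c = 01001011, weight = 4.
  m = 0101 → c = 10010010, weight = 3.
  m = 1101 → c = 00010000, weight = 1.
  m = 0011 → c = 10000001, weight = 2.
  m = 1011 → c = 00000011, weight = 2.
  m = 0111 → c = 11011010, weight = 5.
  m = 1111 → c = 01011000, weight = 3.
Tally weights:
  weight 0: 1 codewords.
  weight 1: 1 codewords.
  weight 2: 4 codewords.
  weight 3: 4 codewords.
  weight 4: 3 codewords.
  weight 5: 3 codewords.
Minimum distance d = smallest w > 0 with A_w > 0 = 1.
Sanity: Σ A_w = 16 = 2^4 = 16 ✓.


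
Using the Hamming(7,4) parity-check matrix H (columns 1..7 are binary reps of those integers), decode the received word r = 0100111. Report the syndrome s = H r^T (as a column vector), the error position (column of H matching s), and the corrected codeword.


s = (1, 1, 0)^T, error position = 6, corrected codeword c = 0100101

Compute s = H r^T mod 2 one row at a time:
  s_1 = 0 + 1 + 1 + 1 = 3 ≡ 1 (mod 2).
  s_2 = 1 + 0 + 1 + 1 = 3 ≡ 1 (mod 2).
  s_3 = 0 + 0 + 1 + 1 = 2 ≡ 0 (mod 2).
s = (1, 1, 0)^T — this equals column 6 of H (binary 110), so error is at position 6.
Correct: flip bit 6 of r = 0100111 to get c = 0100101.


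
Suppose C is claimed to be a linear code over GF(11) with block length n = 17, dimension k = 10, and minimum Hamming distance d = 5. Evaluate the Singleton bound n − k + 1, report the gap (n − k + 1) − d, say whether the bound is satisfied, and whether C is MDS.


Singleton RHS = n − k + 1 = 8, slack = 3, bound satisfied, not MDS.

Singleton bound: d ≤ n − k + 1.
Here n = 17, k = 10, so n − k + 1 = 8.
Given d = 5, check d ≤ 8: YES.
Slack = (n − k + 1) − d = 3.
The code is NOT MDS (slack = 3 > 0).
Description: the claimed parameters are [17, 10, 5]_11; such a code would be non-MDS.


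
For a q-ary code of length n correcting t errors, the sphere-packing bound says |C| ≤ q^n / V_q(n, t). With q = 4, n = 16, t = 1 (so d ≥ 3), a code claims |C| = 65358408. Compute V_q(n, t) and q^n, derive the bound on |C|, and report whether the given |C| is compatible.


V_q(n, t) = 49, q^n = 4294967296, Hamming bound = 87652393, |C| = 65358408 ≤ bound (satisfied).

Step 1: Compute V_q(n, t) = Σ_{j=0}^1 C(n, j) (q−1)^j.
  j = 0: C(16,0)·(3)^0 = 1·1 = 1.
  j = 1: C(16,1)·(3)^1 = 16·3 = 48.
  V_q(n, t) = 1 + 48 = 49.
Step 2: q^n = 4^16 = 4294967296.
Step 3: Hamming bound ⌊q^n / V_q(n,t)⌋ = ⌊4294967296/49⌋ = 87652393.
Step 4: Compare |C| = 65358408 to 87652393: satisfied.
The claimed |C| lies below the Hamming bound.


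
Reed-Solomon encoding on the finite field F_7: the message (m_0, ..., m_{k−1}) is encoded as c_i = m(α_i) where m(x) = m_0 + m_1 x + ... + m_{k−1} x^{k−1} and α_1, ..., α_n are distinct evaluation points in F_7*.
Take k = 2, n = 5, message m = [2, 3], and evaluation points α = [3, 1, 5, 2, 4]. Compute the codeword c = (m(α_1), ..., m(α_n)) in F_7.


c = [4, 5, 3, 1, 0]

Message polynomial: m(x) = 2 + 3·x (mod 7).
For each evaluation point α_i, compute m(α_i) mod 7:
  α_1 = 3: Horner steps 3 → 4, so m(3) = 4.
  α_2 = 1: Horner steps 3 → 5, so m(1) = 5.
  α_3 = 5: Horner steps 3 → 3, so m(5) = 3.
  α_4 = 2: Horner steps 3 → 1, so m(2) = 1.
  α_5 = 4: Horner steps 3 → 0, so m(4) = 0.
Codeword c = [4, 5, 3, 1, 0] ∈ F_7^5.


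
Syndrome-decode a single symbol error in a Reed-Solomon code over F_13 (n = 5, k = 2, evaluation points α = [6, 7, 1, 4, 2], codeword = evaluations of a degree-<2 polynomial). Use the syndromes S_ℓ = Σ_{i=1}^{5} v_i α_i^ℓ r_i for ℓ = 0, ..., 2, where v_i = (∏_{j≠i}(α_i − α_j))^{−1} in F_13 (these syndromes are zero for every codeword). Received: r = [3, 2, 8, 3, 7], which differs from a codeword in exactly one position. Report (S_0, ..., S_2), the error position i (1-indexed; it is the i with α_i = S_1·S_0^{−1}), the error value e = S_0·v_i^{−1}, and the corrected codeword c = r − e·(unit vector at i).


S = (5, 7, 2), error at position 4, error magnitude e = 11, c = [3, 2, 8, 5, 7].

Step 1: column multipliers v_i = (∏_{j≠i}(α_i − α_j))^{−1} mod 13.
  i = 1 (α = 6): (6−7)(6−1)(6−4)(6−2) = (−1)·5·2·4 = −40 ≡ 12, so v_1 = 12^{−1} = 12 (mod 13).
  i = 2 (α = 7): (7−6)(7−1)(7−4)(7−2) = 1·6·3·5 = 90 ≡ 12, so v_2 = 12^{−1} = 12 (mod 13).
  i = 3 (α = 1): (1−6)(1−7)(1−4)(1−2) = (−5)·(−6)·(−3)·(−1) = 90 ≡ 12, so v_3 = 12^{−1} = 12 (mod 13).
  i = 4 (α = 4): (4−6)(4−7)(4−1)(4−2) = (−2)·(−3)·3·2 = 36 ≡ 10, so v_4 = 10^{−1} = 4 (mod 13).
  i = 5 (α = 2): (2−6)(2−7)(2−1)(2−4) = (−4)·(−5)·1·(−2) = −40 ≡ 12, so v_5 = 12^{−1} = 12 (mod 13).
  v = [12, 12, 12, 4, 12].
Step 2: syndromes of r = [3, 2, 8, 3, 7] (all sums mod 13).
  S_0 = Σ v_i r_i = 12·3 + 12·2 + 12·8 + 4·3 + 12·7 = 252 ≡ 5.
  S_1 = Σ v_i α_i r_i = 12·6·3 + 12·7·2 + 12·1·8 + 4·4·3 + 12·2·7 = 696 ≡ 7.
  α_i^2 mod 13 = [10, 10, 1, 3, 4].
  S_2 = Σ v_i α_i^2 r_i = 12·10·3 + 12·10·2 + 12·1·8 + 4·3·3 + 12·4·7 = 1068 ≡ 2.
  S = (5, 7, 2) ≠ 0, so r is not a codeword (an error is present).
Step 3: locate the error. For a single error e at position i, S_ℓ = v_i·e·α_i^ℓ, so α_err = S_1/S_0.
  S_0^{−1} = 5^{−1} = 8 (mod 13), so α_err = 7·8 = 56 ≡ 4 = α_4. Error position i = 4.
  Consistency check: S_2/S_1 = 2·2 = 4 ≡ 4 = α_err ✓ (single-error assumption holds).
Step 4: error magnitude e = S_0/v_4 = S_0·∏_{j≠4}(α_4 − α_j) = 5·10 = 50 ≡ 11 (mod 13).
Step 5: correct position 4: c_4 = r_4 − e = 3 − 11 ≡ 5 (mod 13). Hence c = [3, 2, 8, 5, 7].
  Check: interpolating c through the α_i gives m(x) = 9 + 12·x (degree < 2) with m(α_i) = c_i for every i, so c is indeed a codeword.


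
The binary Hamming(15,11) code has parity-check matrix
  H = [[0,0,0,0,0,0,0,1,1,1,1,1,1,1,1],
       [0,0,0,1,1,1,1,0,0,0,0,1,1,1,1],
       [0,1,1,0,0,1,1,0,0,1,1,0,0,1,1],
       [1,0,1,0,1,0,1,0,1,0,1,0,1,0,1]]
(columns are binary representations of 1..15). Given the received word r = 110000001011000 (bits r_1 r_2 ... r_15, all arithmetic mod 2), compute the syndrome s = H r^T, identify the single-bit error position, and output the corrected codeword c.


s = (1, 1, 0, 1)^T, error position = 13, corrected codeword c = 110000001011100

Compute s = H r^T mod 2 one row at a time:
  s_1 = 0 + 1 + 0 + 1 + 1 + 0 + 0 + 0 = 3 ≡ 1 (mod 2).
  s_2 = 0 + 0 + 0 + 0 + 1 + 0 + 0 + 0 = 1 ≡ 1 (mod 2).
  s_3 = 1 + 0 + 0 + 0 + 0 + 1 + 0 + 0 = 2 ≡ 0 (mod 2).
  s_4 = 1 + 0 + 0 + 0 + 1 + 1 + 0 + 0 = 3 ≡ 1 (mod 2).
s = (1, 1, 0, 1)^T — this equals column 13 of H (binary 1101), so error is at position 13.
Correct: flip bit 13 of r = 110000001011000 to get c = 110000001011100.


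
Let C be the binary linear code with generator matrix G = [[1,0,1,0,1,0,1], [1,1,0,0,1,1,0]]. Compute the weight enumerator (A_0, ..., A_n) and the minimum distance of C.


Weight distribution: A_0 = 1, A_4 = 3. Minimum distance d = 4.

Enumerate all 2^2 = 4 messages m ∈ F_2^2.
For each, compute codeword c = mG in F_2^7, then tally its weight.
  m = 00 → c = 0000000, weight = 0.
  m = 10 → c = 1010101, weight = 4.
  m = 01 → c = 1100110, weight = 4.
  m = 11 → c = 0110011, weight = 4.
Tally weights:
  weight 0: 1 codewords.
  weight 4: 3 codewords.
Minimum distance d = smallest w > 0 with A_w > 0 = 4.
Sanity: Σ A_w = 4 = 2^2 = 4 ✓.


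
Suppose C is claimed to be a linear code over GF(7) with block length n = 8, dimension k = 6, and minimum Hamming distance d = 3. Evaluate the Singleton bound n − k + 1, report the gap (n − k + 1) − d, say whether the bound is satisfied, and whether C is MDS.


Singleton RHS = n − k + 1 = 3, slack = 0, bound satisfied, MDS.

Singleton bound: d ≤ n − k + 1.
Here n = 8, k = 6, so n − k + 1 = 3.
Given d = 3, check d ≤ 3: YES.
Slack = (n − k + 1) − d = 0.
The code is MDS (slack = 0).
Description: the claimed parameters are [8, 6, 3]_7; such a code would be MDS (meets Singleton bound).


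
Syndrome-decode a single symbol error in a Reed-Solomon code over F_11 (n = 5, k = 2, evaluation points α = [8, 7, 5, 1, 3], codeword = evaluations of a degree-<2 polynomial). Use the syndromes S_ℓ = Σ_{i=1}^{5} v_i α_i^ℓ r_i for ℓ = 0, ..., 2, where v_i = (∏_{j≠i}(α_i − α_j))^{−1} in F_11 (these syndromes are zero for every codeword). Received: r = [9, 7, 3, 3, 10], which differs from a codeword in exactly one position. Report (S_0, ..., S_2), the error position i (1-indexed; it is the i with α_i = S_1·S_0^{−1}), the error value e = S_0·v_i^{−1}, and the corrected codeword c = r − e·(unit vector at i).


S = (5, 5, 5), error at position 4, error magnitude e = 8, c = [9, 7, 3, 6, 10].

Step 1: column multipliers v_i = (∏_{j≠i}(α_i − α_j))^{−1} mod 11.
  i = 1 (α = 8): (8−7)(8−5)(8−1)(8−3) = 1·3·7·5 = 105 ≡ 6, so v_1 = 6^{−1} = 2 (mod 11).
  i = 2 (α = 7): (7−8)(7−5)(7−1)(7−3) = (−1)·2·6·4 = −48 ≡ 7, so v_2 = 7^{−1} = 8 (mod 11).
  i = 3 (α = 5): (5−8)(5−7)(5−1)(5−3) = (−3)·(−2)·4·2 = 48 ≡ 4, so v_3 = 4^{−1} = 3 (mod 11).
  i = 4 (α = 1): (1−8)(1−7)(1−5)(1−3) = (−7)·(−6)·(−4)·(−2) = 336 ≡ 6, so v_4 = 6^{−1} = 2 (mod 11).
  i = 5 (α = 3): (3−8)(3−7)(3−5)(3−1) = (−5)·(−4)·(−2)·2 = −80 ≡ 8, so v_5 = 8^{−1} = 7 (mod 11).
  v = [2, 8, 3, 2, 7].
Step 2: syndromes of r = [9, 7, 3, 3, 10] (all sums mod 11).
  S_0 = Σ v_i r_i = 2·9 + 8·7 + 3·3 + 2·3 + 7·10 = 159 ≡ 5.
  S_1 = Σ v_i α_i r_i = 2·8·9 + 8·7·7 + 3·5·3 + 2·1·3 + 7·3·10 = 797 ≡ 5.
  α_i^2 mod 11 = [9, 5, 3, 1, 9].
  S_2 = Σ v_i α_i^2 r_i = 2·9·9 + 8·5·7 + 3·3·3 + 2·1·3 + 7·9·10 = 1105 ≡ 5.
  S = (5, 5, 5) ≠ 0, so r is not a codeword (an error is present).
Step 3: locate the error. For a single error e at position i, S_ℓ = v_i·e·α_i^ℓ, so α_err = S_1/S_0.
  S_0^{−1} = 5^{−1} = 9 (mod 11), so α_err = 5·9 = 45 ≡ 1 = α_4. Error position i = 4.
  Consistency check: S_2/S_1 = 5·9 = 45 ≡ 1 = α_err ✓ (single-error assumption holds).
Step 4: error magnitude e = S_0/v_4 = S_0·∏_{j≠4}(α_4 − α_j) = 5·6 = 30 ≡ 8 (mod 11).
Step 5: correct position 4: c_4 = r_4 − e = 3 − 8 ≡ 6 (mod 11). Hence c = [9, 7, 3, 6, 10].
  Check: interpolating c through the α_i gives m(x) = 4 + 2·x (degree < 2) with m(α_i) = c_i for every i, so c is indeed a codeword.


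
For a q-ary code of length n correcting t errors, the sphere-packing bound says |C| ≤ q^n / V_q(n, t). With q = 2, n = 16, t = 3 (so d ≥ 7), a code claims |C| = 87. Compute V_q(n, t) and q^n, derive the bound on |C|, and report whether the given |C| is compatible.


V_q(n, t) = 697, q^n = 65536, Hamming bound = 94, |C| = 87 ≤ bound (satisfied).

Step 1: Compute V_q(n, t) = Σ_{j=0}^3 C(n, j) (q−1)^j.
  j = 0: C(16,0)·(1)^0 = 1·1 = 1.
  j = 1: C(16,1)·(1)^1 = 16·1 = 16.
  j = 2: C(16,2)·(1)^2 = 120·1 = 120.
  j = 3: C(16,3)·(1)^3 = 560·1 = 560.
  V_q(n, t) = 1 + 16 + 120 + 560 = 697.
Step 2: q^n = 2^16 = 65536.
Step 3: Hamming bound ⌊q^n / V_q(n,t)⌋ = ⌊65536/697⌋ = 94.
Step 4: Compare |C| = 87 to 94: satisfied.
The claimed |C| lies below the Hamming bound.


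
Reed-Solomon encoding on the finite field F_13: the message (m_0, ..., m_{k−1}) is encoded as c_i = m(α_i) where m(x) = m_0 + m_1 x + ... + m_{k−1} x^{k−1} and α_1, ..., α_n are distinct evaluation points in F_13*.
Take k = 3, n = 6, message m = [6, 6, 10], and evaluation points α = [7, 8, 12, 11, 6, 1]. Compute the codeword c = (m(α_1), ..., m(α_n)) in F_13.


c = [5, 5, 10, 8, 12, 9]

Message polynomial: m(x) = 6 + 6·x + 10·x^2 (mod 13).
For each evaluation point α_i, compute m(α_i) mod 13:
  α_1 = 7: Horner steps 10 → 11 → 5, so m(7) = 5.
  α_2 = 8: Horner steps 10 → 8 → 5, so m(8) = 5.
  α_3 = 12: Horner steps 10 → 9 → 10, so m(12) = 10.
  α_4 = 11: Horner steps 10 → 12 → 8, so m(11) = 8.
  α_5 = 6: Horner steps 10 → 1 → 12, so m(6) = 12.
  α_6 = 1: Horner steps 10 → 3 → 9, so m(1) = 9.
Codeword c = [5, 5, 10, 8, 12, 9] ∈ F_13^6.


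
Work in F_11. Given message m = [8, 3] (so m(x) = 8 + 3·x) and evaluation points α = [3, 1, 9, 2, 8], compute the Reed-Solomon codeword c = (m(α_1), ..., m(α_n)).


c = [6, 0, 2, 3, 10]

Message polynomial: m(x) = 8 + 3·x (mod 11).
For each evaluation point α_i, compute m(α_i) mod 11:
  α_1 = 3: Horner steps 3 → 6, so m(3) = 6.
  α_2 = 1: Horner steps 3 → 0, so m(1) = 0.
  α_3 = 9: Horner steps 3 → 2, so m(9) = 2.
  α_4 = 2: Horner steps 3 → 3, so m(2) = 3.
  α_5 = 8: Horner steps 3 → 10, so m(8) = 10.
Codeword c = [6, 0, 2, 3, 10] ∈ F_11^5.


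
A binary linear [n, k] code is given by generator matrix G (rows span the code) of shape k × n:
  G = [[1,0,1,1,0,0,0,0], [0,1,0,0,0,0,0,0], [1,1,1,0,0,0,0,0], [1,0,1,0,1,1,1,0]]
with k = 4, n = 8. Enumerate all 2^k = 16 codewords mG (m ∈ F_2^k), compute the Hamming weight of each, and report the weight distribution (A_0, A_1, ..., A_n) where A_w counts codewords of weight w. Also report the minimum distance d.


Weight distribution: A_0 = 1, A_1 = 2, A_2 = 2, A_3 = 3, A_4 = 3, A_5 = 2, A_6 = 2, A_7 = 1. Minimum distance d = 1.

Enumerate all 2^4 = 16 messages m ∈ F_2^4.
For each, compute codeword c = mG in F_2^8, then tally its weight.
  m = 0000 → c = 00000000, weight = 0.
  m = 1000 → c = 10110000, weight = 3.
  m = 0100 → c = 01000000, weight = 1.
  m = 1100 → c = 11110000, weight = 4.
  m = 0010 → c = 11100000, weight = 3.
  m = 1010 → c = 01010000, weight = 2.
  m = 0110 → c = 10100000, weight = 2.
  m = 1110 → c = 00010000, weight = 1.
  m = 0001 → c = 10101110, weight = 5.
  m = 1001 → c = 00011110, weight = 4.
  m = 0101 → c = 11101110, weight = 6.
  m = 1101 → c = 01011110, weight = 5.
  m = 0011 → c = 01001110, weight = 4.
  m = 1011 → c = 11111110, weight = 7.
  m = 0111 → c = 00001110, weight = 3.
  m = 1111 → c = 10111110, weight = 6.
Tally weights:
  weight 0: 1 codewords.
  weight 1: 2 codewords.
  weight 2: 2 codewords.
  weight 3: 3 codewords.
  weight 4: 3 codewords.
  weight 5: 2 codewords.
  weight 6: 2 codewords.
  weight 7: 1 codewords.
Minimum distance d = smallest w > 0 with A_w > 0 = 1.
Sanity: Σ A_w = 16 = 2^4 = 16 ✓.


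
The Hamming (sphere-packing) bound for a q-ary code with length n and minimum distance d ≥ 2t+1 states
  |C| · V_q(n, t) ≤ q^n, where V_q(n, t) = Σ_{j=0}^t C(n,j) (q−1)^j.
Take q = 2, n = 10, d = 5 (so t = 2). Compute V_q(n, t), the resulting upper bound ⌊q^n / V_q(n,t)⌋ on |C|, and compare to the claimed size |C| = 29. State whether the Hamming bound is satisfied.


V_q(n, t) = 56, q^n = 1024, Hamming bound = 18, |C| = 29 > bound (violated).

Step 1: Compute V_q(n, t) = Σ_{j=0}^2 C(n, j) (q−1)^j.
  j = 0: C(10,0)·(1)^0 = 1·1 = 1.
  j = 1: C(10,1)·(1)^1 = 10·1 = 10.
  j = 2: C(10,2)·(1)^2 = 45·1 = 45.
  V_q(n, t) = 1 + 10 + 45 = 56.
Step 2: q^n = 2^10 = 1024.
Step 3: Hamming bound ⌊q^n / V_q(n,t)⌋ = ⌊1024/56⌋ = 18.
Step 4: Compare |C| = 29 to 18: violated.
The claimed |C| lies above the Hamming bound, so no 2-ary code of length 10 with d ≥ 5 can have 29 codewords.


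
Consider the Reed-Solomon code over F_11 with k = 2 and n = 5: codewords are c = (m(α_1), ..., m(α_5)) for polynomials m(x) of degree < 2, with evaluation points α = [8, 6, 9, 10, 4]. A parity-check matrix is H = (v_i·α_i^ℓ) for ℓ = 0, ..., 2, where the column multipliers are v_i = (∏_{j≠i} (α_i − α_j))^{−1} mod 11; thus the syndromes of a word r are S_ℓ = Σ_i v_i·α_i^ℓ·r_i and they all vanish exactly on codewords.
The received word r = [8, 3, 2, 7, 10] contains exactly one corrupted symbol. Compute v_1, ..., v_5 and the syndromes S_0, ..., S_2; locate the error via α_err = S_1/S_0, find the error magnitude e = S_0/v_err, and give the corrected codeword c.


S = (7, 9, 10), error at position 2, error magnitude e = 5, c = [8, 9, 2, 7, 10].

Step 1: column multipliers v_i = (∏_{j≠i}(α_i − α_j))^{−1} mod 11.
  i = 1 (α = 8): (8−6)(8−9)(8−10)(8−4) = 2·(−1)·(−2)·4 = 16 ≡ 5, so v_1 = 5^{−1} = 9 (mod 11).
  i = 2 (α = 6): (6−8)(6−9)(6−10)(6−4) = (−2)·(−3)·(−4)·2 = −48 ≡ 7, so v_2 = 7^{−1} = 8 (mod 11).
  i = 3 (α = 9): (9−8)(9−6)(9−10)(9−4) = 1·3·(−1)·5 = −15 ≡ 7, so v_3 = 7^{−1} = 8 (mod 11).
  i = 4 (α = 10): (10−8)(10−6)(10−9)(10−4) = 2·4·1·6 = 48 ≡ 4, so v_4 = 4^{−1} = 3 (mod 11).
  i = 5 (α = 4): (4−8)(4−6)(4−9)(4−10) = (−4)·(−2)·(−5)·(−6) = 240 ≡ 9, so v_5 = 9^{−1} = 5 (mod 11).
  v = [9, 8, 8, 3, 5].
Step 2: syndromes of r = [8, 3, 2, 7, 10] (all sums mod 11).
  S_0 = Σ v_i r_i = 9·8 + 8·3 + 8·2 + 3·7 + 5·10 = 183 ≡ 7.
  S_1 = Σ v_i α_i r_i = 9·8·8 + 8·6·3 + 8·9·2 + 3·10·7 + 5·4·10 = 1274 ≡ 9.
  α_i^2 mod 11 = [9, 3, 4, 1, 5].
  S_2 = Σ v_i α_i^2 r_i = 9·9·8 + 8·3·3 + 8·4·2 + 3·1·7 + 5·5·10 = 1055 ≡ 10.
  S = (7, 9, 10) ≠ 0, so r is not a codeword (an error is present).
Step 3: locate the error. For a single error e at position i, S_ℓ = v_i·e·α_i^ℓ, so α_err = S_1/S_0.
  S_0^{−1} = 7^{−1} = 8 (mod 11), so α_err = 9·8 = 72 ≡ 6 = α_2. Error position i = 2.
  Consistency check: S_2/S_1 = 10·5 = 50 ≡ 6 = α_err ✓ (single-error assumption holds).
Step 4: error magnitude e = S_0/v_2 = S_0·∏_{j≠2}(α_2 − α_j) = 7·7 = 49 ≡ 5 (mod 11).
Step 5: correct position 2: c_2 = r_2 − e = 3 − 5 ≡ 9 (mod 11). Hence c = [8, 9, 2, 7, 10].
  Check: interpolating c through the α_i gives m(x) = 1 + 5·x (degree < 2) with m(α_i) = c_i for every i, so c is indeed a codeword.


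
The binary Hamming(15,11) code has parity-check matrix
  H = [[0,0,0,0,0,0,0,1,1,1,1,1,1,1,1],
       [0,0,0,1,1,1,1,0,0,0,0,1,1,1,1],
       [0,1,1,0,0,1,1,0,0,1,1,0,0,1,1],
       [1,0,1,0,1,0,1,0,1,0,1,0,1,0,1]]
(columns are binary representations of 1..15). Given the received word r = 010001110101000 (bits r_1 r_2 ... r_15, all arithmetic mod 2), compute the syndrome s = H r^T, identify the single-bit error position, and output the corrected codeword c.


s = (1, 1, 0, 1)^T, error position = 13, corrected codeword c = 010001110101100

Compute s = H r^T mod 2 one row at a time:
  s_1 = 1 + 0 + 1 + 0 + 1 + 0 + 0 + 0 = 3 ≡ 1 (mod 2).
  s_2 = 0 + 0 + 1 + 1 + 1 + 0 + 0 + 0 = 3 ≡ 1 (mod 2).
  s_3 = 1 + 0 + 1 + 1 + 1 + 0 + 0 + 0 = 4 ≡ 0 (mod 2).
  s_4 = 0 + 0 + 0 + 1 + 0 + 0 + 0 + 0 = 1 ≡ 1 (mod 2).
s = (1, 1, 0, 1)^T — this equals column 13 of H (binary 1101), so error is at position 13.
Correct: flip bit 13 of r = 010001110101000 to get c = 010001110101100.


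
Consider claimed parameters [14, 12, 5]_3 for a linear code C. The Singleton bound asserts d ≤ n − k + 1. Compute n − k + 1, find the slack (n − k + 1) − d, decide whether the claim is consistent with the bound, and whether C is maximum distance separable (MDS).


Singleton RHS = n − k + 1 = 3, slack = -2, bound violated (no such code; not MDS).

Singleton bound: d ≤ n − k + 1.
Here n = 14, k = 12, so n − k + 1 = 3.
Given d = 5, check d ≤ 3: NO.
Slack = (n − k + 1) − d = -2.
The slack is negative: d = 5 exceeds n − k + 1 = 3 by 2, so the Singleton bound is violated and no linear [14, 12, 5]_3 code can exist. In particular it is not MDS (MDS requires d = n − k + 1 exactly).
Description: the claimed parameters are [14, 12, 5]_3; such a code would be impossible (violates the Singleton bound).


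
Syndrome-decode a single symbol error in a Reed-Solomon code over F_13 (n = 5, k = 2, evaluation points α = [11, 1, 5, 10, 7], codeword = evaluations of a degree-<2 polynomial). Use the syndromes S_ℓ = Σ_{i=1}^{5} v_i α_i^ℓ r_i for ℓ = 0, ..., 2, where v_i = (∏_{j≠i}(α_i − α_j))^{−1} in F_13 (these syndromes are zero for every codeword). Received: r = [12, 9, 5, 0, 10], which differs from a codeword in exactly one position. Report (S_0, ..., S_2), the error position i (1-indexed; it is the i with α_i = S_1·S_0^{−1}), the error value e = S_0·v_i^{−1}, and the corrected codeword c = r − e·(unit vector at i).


S = (7, 10, 5), error at position 5, error magnitude e = 7, c = [12, 9, 5, 0, 3].

Step 1: column multipliers v_i = (∏_{j≠i}(α_i − α_j))^{−1} mod 13.
  i = 1 (α = 11): (11−1)(11−5)(11−10)(11−7) = 10·6·1·4 = 240 ≡ 6, so v_1 = 6^{−1} = 11 (mod 13).
  i = 2 (α = 1): (1−11)(1−5)(1−10)(1−7) = (−10)·(−4)·(−9)·(−6) = 2160 ≡ 2, so v_2 = 2^{−1} = 7 (mod 13).
  i = 3 (α = 5): (5−11)(5−1)(5−10)(5−7) = (−6)·4·(−5)·(−2) = −240 ≡ 7, so v_3 = 7^{−1} = 2 (mod 13).
  i = 4 (α = 10): (10−11)(10−1)(10−5)(10−7) = (−1)·9·5·3 = −135 ≡ 8, so v_4 = 8^{−1} = 5 (mod 13).
  i = 5 (α = 7): (7−11)(7−1)(7−5)(7−10) = (−4)·6·2·(−3) = 144 ≡ 1, so v_5 = 1^{−1} = 1 (mod 13).
  v = [11, 7, 2, 5, 1].
Step 2: syndromes of r = [12, 9, 5, 0, 10] (all sums mod 13).
  S_0 = Σ v_i r_i = 11·12 + 7·9 + 2·5 + 5·0 + 1·10 = 215 ≡ 7.
  S_1 = Σ v_i α_i r_i = 11·11·12 + 7·1·9 + 2·5·5 + 5·10·0 + 1·7·10 = 1635 ≡ 10.
  α_i^2 mod 13 = [4, 1, 12, 9, 10].
  S_2 = Σ v_i α_i^2 r_i = 11·4·12 + 7·1·9 + 2·12·5 + 5·9·0 + 1·10·10 = 811 ≡ 5.
  S = (7, 10, 5) ≠ 0, so r is not a codeword (an error is present).
Step 3: locate the error. For a single error e at position i, S_ℓ = v_i·e·α_i^ℓ, so α_err = S_1/S_0.
  S_0^{−1} = 7^{−1} = 2 (mod 13), so α_err = 10·2 = 20 ≡ 7 = α_5. Error position i = 5.
  Consistency check: S_2/S_1 = 5·4 = 20 ≡ 7 = α_err ✓ (single-error assumption holds).
Step 4: error magnitude e = S_0/v_5 = S_0·∏_{j≠5}(α_5 − α_j) = 7·1 = 7 ≡ 7 (mod 13).
Step 5: correct position 5: c_5 = r_5 − e = 10 − 7 ≡ 3 (mod 13). Hence c = [12, 9, 5, 0, 3].
  Check: interpolating c through the α_i gives m(x) = 10 + 12·x (degree < 2) with m(α_i) = c_i for every i, so c is indeed a codeword.


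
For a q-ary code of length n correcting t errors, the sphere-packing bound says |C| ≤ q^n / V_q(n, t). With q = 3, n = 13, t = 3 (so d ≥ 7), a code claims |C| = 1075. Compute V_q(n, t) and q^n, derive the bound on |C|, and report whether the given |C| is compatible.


V_q(n, t) = 2627, q^n = 1594323, Hamming bound = 606, |C| = 1075 > bound (violated).

Step 1: Compute V_q(n, t) = Σ_{j=0}^3 C(n, j) (q−1)^j.
  j = 0: C(13,0)·(2)^0 = 1·1 = 1.
  j = 1: C(13,1)·(2)^1 = 13·2 = 26.
  j = 2: C(13,2)·(2)^2 = 78·4 = 312.
  j = 3: C(13,3)·(2)^3 = 286·8 = 2288.
  V_q(n, t) = 1 + 26 + 312 + 2288 = 2627.
Step 2: q^n = 3^13 = 1594323.
Step 3: Hamming bound ⌊q^n / V_q(n,t)⌋ = ⌊1594323/2627⌋ = 606.
Step 4: Compare |C| = 1075 to 606: violated.
The claimed |C| lies above the Hamming bound, so no 3-ary code of length 13 with d ≥ 7 can have 1075 codewords.


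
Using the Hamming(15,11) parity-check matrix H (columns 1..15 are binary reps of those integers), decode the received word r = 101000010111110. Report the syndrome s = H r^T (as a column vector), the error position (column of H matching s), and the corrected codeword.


s = (0, 1, 0, 0)^T, error position = 4, corrected codeword c = 101100010111110

Compute s = H r^T mod 2 one row at a time:
  s_1 = 1 + 0 + 1 + 1 + 1 + 1 + 1 + 0 = 6 ≡ 0 (mod 2).
  s_2 = 0 + 0 + 0 + 0 + 1 + 1 + 1 + 0 = 3 ≡ 1 (mod 2).
  s_3 = 0 + 1 + 0 + 0 + 1 + 1 + 1 + 0 = 4 ≡ 0 (mod 2).
  s_4 = 1 + 1 + 0 + 0 + 0 + 1 + 1 + 0 = 4 ≡ 0 (mod 2).
s = (0, 1, 0, 0)^T — this equals column 4 of H (binary 0100), so error is at position 4.
Correct: flip bit 4 of r = 101000010111110 to get c = 101100010111110.


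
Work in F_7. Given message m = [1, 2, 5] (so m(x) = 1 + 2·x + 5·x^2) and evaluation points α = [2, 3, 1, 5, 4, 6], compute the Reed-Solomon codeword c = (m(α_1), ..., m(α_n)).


c = [4, 3, 1, 3, 5, 4]

Message polynomial: m(x) = 1 + 2·x + 5·x^2 (mod 7).
For each evaluation point α_i, compute m(α_i) mod 7:
  α_1 = 2: Horner steps 5 → 5 → 4, so m(2) = 4.
  α_2 = 3: Horner steps 5 → 3 → 3, so m(3) = 3.
  α_3 = 1: Horner steps 5 → 0 → 1, so m(1) = 1.
  α_4 = 5: Horner steps 5 → 6 → 3, so m(5) = 3.
  α_5 = 4: Horner steps 5 → 1 → 5, so m(4) = 5.
  α_6 = 6: Horner steps 5 → 4 → 4, so m(6) = 4.
Codeword c = [4, 3, 1, 3, 5, 4] ∈ F_7^6.


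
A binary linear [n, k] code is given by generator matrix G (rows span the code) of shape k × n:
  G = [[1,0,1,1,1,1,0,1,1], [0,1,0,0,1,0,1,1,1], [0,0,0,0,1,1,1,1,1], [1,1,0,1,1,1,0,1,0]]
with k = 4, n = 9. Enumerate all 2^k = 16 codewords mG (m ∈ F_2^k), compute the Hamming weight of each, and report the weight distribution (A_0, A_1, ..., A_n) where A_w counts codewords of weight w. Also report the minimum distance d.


Weight distribution: A_0 = 1, A_2 = 1, A_3 = 2, A_4 = 3, A_5 = 4, A_6 = 3, A_7 = 2. Minimum distance d = 2.

Enumerate all 2^4 = 16 messages m ∈ F_2^4.
For each, compute codeword c = mG in F_2^9, then tally its weight.
  m = 0000 → c = 000000000, weight = 0.
  m = 1000 → c = 101111011, weight = 7.
  m = 0100 → c = 010010111, weight = 5.
  m = 1100 → c = 111101100, weight = 6.
  m = 0010 → c = 000011111, weight = 5.
  m = 1010 → c = 101100100, weight = 4.
  m = 0110 → c = 010001000, weight = 2.
  m = 1110 → c = 111110011, weight = 7.
  m = 0001 → c = 110111010, weight = 6.
  m = 1001 → c = 011000001, weight = 3.
  m = 0101 → c = 100101101, weight = 5.
  m = 1101 → c = 001010110, weight = 4.
  m = 0011 → c = 110100101, weight = 5.
  m = 1011 → c = 011011110, weight = 6.
  m = 0111 → c = 100110010, weight = 4.
  m = 1111 → c = 001001001, weight = 3.
Tally weights:
  weight 0: 1 codewords.
  weight 2: 1 codewords.
  weight 3: 2 codewords.
  weight 4: 3 codewords.
  weight 5: 4 codewords.
  weight 6: 3 codewords.
  weight 7: 2 codewords.
Minimum distance d = smallest w > 0 with A_w > 0 = 2.
Sanity: Σ A_w = 16 = 2^4 = 16 ✓.


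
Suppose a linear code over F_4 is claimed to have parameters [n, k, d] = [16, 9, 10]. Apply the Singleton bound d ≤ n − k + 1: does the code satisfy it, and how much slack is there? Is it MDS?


Singleton RHS = n − k + 1 = 8, slack = -2, bound violated (no such code; not MDS).

Singleton bound: d ≤ n − k + 1.
Here n = 16, k = 9, so n − k + 1 = 8.
Given d = 10, check d ≤ 8: NO.
Slack = (n − k + 1) − d = -2.
The slack is negative: d = 10 exceeds n − k + 1 = 8 by 2, so the Singleton bound is violated and no linear [16, 9, 10]_4 code can exist. In particular it is not MDS (MDS requires d = n − k + 1 exactly).
Description: the claimed parameters are [16, 9, 10]_4; such a code would be impossible (violates the Singleton bound).


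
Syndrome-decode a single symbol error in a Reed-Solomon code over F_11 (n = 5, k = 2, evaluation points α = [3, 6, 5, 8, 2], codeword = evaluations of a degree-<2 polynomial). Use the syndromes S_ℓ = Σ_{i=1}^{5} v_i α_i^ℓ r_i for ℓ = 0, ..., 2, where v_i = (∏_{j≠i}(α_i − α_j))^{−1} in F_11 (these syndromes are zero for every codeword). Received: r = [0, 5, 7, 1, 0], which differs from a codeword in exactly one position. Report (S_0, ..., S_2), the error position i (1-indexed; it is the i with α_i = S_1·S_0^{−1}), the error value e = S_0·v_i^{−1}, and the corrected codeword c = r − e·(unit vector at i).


S = (7, 3, 6), error at position 5, error magnitude e = 9, c = [0, 5, 7, 1, 2].

Step 1: column multipliers v_i = (∏_{j≠i}(α_i − α_j))^{−1} mod 11.
  i = 1 (α = 3): (3−6)(3−5)(3−8)(3−2) = (−3)·(−2)·(−5)·1 = −30 ≡ 3, so v_1 = 3^{−1} = 4 (mod 11).
  i = 2 (α = 6): (6−3)(6−5)(6−8)(6−2) = 3·1·(−2)·4 = −24 ≡ 9, so v_2 = 9^{−1} = 5 (mod 11).
  i = 3 (α = 5): (5−3)(5−6)(5−8)(5−2) = 2·(−1)·(−3)·3 = 18 ≡ 7, so v_3 = 7^{−1} = 8 (mod 11).
  i = 4 (α = 8): (8−3)(8−6)(8−5)(8−2) = 5·2·3·6 = 180 ≡ 4, so v_4 = 4^{−1} = 3 (mod 11).
  i = 5 (α = 2): (2−3)(2−6)(2−5)(2−8) = (−1)·(−4)·(−3)·(−6) = 72 ≡ 6, so v_5 = 6^{−1} = 2 (mod 11).
  v = [4, 5, 8, 3, 2].
Step 2: syndromes of r = [0, 5, 7, 1, 0] (all sums mod 11).
  S_0 = Σ v_i r_i = 4·0 + 5·5 + 8·7 + 3·1 + 2·0 = 84 ≡ 7.
  S_1 = Σ v_i α_i r_i = 4·3·0 + 5·6·5 + 8·5·7 + 3·8·1 + 2·2·0 = 454 ≡ 3.
  α_i^2 mod 11 = [9, 3, 3, 9, 4].
  S_2 = Σ v_i α_i^2 r_i = 4·9·0 + 5·3·5 + 8·3·7 + 3·9·1 + 2·4·0 = 270 ≡ 6.
  S = (7, 3, 6) ≠ 0, so r is not a codeword (an error is present).
Step 3: locate the error. For a single error e at position i, S_ℓ = v_i·e·α_i^ℓ, so α_err = S_1/S_0.
  S_0^{−1} = 7^{−1} = 8 (mod 11), so α_err = 3·8 = 24 ≡ 2 = α_5. Error position i = 5.
  Consistency check: S_2/S_1 = 6·4 = 24 ≡ 2 = α_err ✓ (single-error assumption holds).
Step 4: error magnitude e = S_0/v_5 = S_0·∏_{j≠5}(α_5 − α_j) = 7·6 = 42 ≡ 9 (mod 11).
Step 5: correct position 5: c_5 = r_5 − e = 0 − 9 ≡ 2 (mod 11). Hence c = [0, 5, 7, 1, 2].
  Check: interpolating c through the α_i gives m(x) = 6 + 9·x (degree < 2) with m(α_i) = c_i for every i, so c is indeed a codeword.
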